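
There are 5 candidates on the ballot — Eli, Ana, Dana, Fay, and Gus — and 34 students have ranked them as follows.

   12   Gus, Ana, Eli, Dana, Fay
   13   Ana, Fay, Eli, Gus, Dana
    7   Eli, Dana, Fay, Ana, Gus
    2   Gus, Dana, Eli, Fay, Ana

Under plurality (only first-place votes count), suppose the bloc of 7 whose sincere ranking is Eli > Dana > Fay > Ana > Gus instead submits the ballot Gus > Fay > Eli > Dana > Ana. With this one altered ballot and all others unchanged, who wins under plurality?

Gus

First-place totals with the altered ballot: Eli 0, Ana 13, Dana 0, Fay 0, Gus 21.
The winner is unchanged: still Gus.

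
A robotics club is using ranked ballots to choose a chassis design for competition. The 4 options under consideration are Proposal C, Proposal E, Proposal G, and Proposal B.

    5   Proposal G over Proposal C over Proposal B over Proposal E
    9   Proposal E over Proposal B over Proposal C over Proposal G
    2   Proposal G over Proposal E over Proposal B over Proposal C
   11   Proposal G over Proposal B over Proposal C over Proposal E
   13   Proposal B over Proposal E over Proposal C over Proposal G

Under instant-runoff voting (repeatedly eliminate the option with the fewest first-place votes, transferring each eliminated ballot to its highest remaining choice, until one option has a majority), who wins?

Round 1: Proposal G 18, Proposal B 13, Proposal E 9, Proposal C 0. Proposal C has the fewest and is eliminated.
Round 2: Proposal G 18, Proposal B 13, Proposal E 9. Proposal E has the fewest and is eliminated.
Round 3: Proposal B 22, Proposal G 18. Proposal B has a majority.

Proposal B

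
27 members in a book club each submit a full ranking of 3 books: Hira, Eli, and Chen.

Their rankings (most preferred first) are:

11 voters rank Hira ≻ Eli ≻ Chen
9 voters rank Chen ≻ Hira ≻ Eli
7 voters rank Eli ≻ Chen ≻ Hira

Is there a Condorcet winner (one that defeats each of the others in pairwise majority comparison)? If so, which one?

No Condorcet winner

Head-to-head results (27 voters total):
Hira vs Eli: Hira wins 20–7.
Hira vs Chen: Chen wins 16–11.
Eli vs Chen: Eli wins 18–9.
No candidate beats all others: Hira beats Eli beats Chen beats Hira, a majority cycle.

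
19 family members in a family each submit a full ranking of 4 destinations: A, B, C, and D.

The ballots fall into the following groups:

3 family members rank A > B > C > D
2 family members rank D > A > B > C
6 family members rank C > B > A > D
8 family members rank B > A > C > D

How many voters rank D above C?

Ballots ranking D above C: 2.
Ballots ranking C above D: 3+6+8 = 17.
So 2 of 19 voters prefer D to C.

2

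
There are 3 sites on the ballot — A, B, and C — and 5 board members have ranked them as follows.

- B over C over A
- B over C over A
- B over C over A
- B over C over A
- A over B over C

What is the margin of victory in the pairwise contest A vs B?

3

Ballots ranking A above B: 1.
Ballots ranking B above A: 4.
B wins 4–1, a margin of 3.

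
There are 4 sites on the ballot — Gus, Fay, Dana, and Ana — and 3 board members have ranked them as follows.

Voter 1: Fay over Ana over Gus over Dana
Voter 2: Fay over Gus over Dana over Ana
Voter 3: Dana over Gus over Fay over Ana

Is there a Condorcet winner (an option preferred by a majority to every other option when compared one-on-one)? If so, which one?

Fay

Head-to-head results (3 voters total):
Gus vs Fay: Fay wins 2–1.
Gus vs Dana: Gus wins 2–1.
Gus vs Ana: Gus wins 2–1.
Fay vs Dana: Fay wins 2–1.
Fay vs Ana: Fay wins 3–0.
Dana vs Ana: Dana wins 2–1.
Fay beats each rival — Gus (2–1), Dana (2–1), Ana (3–0) — so Fay is the Condorcet winner.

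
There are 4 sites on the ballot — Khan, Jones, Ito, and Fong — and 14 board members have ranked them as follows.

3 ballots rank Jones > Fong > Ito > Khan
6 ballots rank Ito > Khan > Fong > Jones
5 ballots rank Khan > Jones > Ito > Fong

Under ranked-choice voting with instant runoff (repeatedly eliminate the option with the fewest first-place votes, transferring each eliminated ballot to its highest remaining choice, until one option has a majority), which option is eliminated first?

Round 1: Ito 6, Khan 5, Jones 3, Fong 0. Fong has the fewest and is eliminated.
Round 2: Ito 6, Khan 5, Jones 3. Jones has the fewest and is eliminated.
Round 3: Ito 9, Khan 5. Ito has a majority.

Fong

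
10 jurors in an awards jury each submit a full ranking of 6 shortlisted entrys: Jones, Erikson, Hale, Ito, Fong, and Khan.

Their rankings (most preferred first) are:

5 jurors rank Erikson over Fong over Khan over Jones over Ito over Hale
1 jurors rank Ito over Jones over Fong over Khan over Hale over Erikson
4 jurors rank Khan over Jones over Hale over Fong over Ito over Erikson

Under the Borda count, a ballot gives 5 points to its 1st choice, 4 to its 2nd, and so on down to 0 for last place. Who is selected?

Borda scores:
  Jones: 5·2 + 4 + 4·4 = 30
  Erikson: 5·5 + 0 + 4·0 = 25
  Hale: 5·0 + 1 + 4·3 = 13
  Ito: 5·1 + 5 + 4·1 = 14
  Fong: 5·4 + 3 + 4·2 = 31
  Khan: 5·3 + 2 + 4·5 = 37
Khan has the highest total.

Khan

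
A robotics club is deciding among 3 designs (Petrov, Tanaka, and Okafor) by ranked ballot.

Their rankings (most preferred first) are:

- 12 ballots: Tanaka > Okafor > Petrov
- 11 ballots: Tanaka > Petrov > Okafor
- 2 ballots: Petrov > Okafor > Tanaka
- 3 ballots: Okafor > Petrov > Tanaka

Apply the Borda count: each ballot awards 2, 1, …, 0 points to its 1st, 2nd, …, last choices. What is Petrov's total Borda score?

18

Borda scores:
  Petrov: 12·0 + 11·1 + 2·2 + 3·1 = 18
  Tanaka: 12·2 + 11·2 + 2·0 + 3·0 = 46
  Okafor: 12·1 + 11·0 + 2·1 + 3·2 = 20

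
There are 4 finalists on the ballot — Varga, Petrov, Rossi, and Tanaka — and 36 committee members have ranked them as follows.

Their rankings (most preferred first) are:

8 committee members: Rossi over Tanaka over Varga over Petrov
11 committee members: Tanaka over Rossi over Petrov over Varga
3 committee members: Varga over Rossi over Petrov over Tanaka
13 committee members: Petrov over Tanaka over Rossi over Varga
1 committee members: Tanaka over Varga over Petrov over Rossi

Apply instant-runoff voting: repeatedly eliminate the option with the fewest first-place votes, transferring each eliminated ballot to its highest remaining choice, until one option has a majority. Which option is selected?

Tanaka

Round 1: Petrov 13, Tanaka 12, Rossi 8, Varga 3. Varga has the fewest and is eliminated.
Round 2: Petrov 13, Tanaka 12, Rossi 11. Rossi has the fewest and is eliminated.
Round 3: Tanaka 20, Petrov 16. Tanaka has a majority.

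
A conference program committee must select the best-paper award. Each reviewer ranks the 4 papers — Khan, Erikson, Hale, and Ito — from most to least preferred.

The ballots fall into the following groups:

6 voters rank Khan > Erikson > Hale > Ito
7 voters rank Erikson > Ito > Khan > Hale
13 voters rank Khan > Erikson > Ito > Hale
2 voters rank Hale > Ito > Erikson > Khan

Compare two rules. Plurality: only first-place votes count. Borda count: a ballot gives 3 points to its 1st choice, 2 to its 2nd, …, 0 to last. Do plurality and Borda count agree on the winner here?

Plurality first-place counts: Khan 19, Erikson 7, Hale 2, Ito 0 → Khan.
Borda totals: Khan 64, Erikson 61, Hale 12, Ito 31 → Khan.
The two rules agree on Khan.

Yes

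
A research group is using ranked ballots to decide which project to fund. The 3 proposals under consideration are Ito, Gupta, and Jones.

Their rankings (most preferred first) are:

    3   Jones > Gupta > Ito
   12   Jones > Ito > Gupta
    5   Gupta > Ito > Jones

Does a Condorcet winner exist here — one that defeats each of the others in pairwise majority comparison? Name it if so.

Head-to-head results (20 voters total):
Ito vs Gupta: Ito wins 12–8.
Ito vs Jones: Jones wins 15–5.
Gupta vs Jones: Jones wins 15–5.
Jones beats each rival — Ito (15–5), Gupta (15–5) — so Jones is the Condorcet winner.

Jones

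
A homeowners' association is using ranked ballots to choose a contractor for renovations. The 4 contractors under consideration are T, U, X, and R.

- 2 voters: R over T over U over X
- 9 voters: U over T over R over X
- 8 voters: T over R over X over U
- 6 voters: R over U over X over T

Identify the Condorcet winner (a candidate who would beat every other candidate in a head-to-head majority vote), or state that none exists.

There is no Condorcet winner

Head-to-head results (25 voters total):
T vs U: U wins 15–10.
T vs X: T wins 19–6.
T vs R: T wins 17–8.
U vs X: U wins 17–8.
U vs R: R wins 16–9.
X vs R: R wins 25–0.
No candidate beats all others: T beats R beats U beats T, a majority cycle.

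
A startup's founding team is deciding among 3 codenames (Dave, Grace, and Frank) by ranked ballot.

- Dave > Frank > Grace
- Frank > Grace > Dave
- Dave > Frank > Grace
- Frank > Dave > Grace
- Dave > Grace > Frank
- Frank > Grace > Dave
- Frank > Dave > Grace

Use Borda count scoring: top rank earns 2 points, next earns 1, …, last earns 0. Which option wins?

Borda scores:
  Dave: 2 + 0 + 2 + 1 + 2 + 0 + 1 = 8
  Grace: 0 + 1 + 0 + 0 + 1 + 1 + 0 = 3
  Frank: 1 + 2 + 1 + 2 + 0 + 2 + 2 = 10
Frank has the highest total.

Frank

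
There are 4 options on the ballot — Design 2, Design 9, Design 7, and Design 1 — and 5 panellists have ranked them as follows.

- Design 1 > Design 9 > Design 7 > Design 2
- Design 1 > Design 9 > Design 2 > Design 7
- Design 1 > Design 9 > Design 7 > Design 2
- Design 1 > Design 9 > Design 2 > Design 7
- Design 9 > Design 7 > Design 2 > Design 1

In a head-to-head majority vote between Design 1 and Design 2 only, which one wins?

Ballots ranking Design 1 above Design 2: 4.
Ballots ranking Design 2 above Design 1: 1.
Design 1 wins the head-to-head, 4–1.

Design 1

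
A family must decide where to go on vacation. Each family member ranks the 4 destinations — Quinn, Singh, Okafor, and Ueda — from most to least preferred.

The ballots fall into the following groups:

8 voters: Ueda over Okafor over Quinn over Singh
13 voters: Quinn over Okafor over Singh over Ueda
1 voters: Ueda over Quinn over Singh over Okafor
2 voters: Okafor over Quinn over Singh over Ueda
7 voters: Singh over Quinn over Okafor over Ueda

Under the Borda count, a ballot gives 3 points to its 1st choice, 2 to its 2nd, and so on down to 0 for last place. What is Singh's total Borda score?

37

Borda scores:
  Quinn: 8·1 + 13·3 + 2 + 2·2 + 7·2 = 67
  Singh: 8·0 + 13·1 + 1 + 2·1 + 7·3 = 37
  Okafor: 8·2 + 13·2 + 0 + 2·3 + 7·1 = 55
  Ueda: 8·3 + 13·0 + 3 + 2·0 + 7·0 = 27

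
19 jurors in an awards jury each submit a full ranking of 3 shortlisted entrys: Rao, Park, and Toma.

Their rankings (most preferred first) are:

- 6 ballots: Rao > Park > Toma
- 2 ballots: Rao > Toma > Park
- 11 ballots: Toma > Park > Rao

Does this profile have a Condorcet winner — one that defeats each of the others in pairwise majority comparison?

Yes

Head-to-head results (19 voters total):
Rao vs Park: Park wins 11–8.
Rao vs Toma: Toma wins 11–8.
Park vs Toma: Toma wins 13–6.
Toma beats each rival — Rao (11–8), Park (13–6) — so Toma is the Condorcet winner.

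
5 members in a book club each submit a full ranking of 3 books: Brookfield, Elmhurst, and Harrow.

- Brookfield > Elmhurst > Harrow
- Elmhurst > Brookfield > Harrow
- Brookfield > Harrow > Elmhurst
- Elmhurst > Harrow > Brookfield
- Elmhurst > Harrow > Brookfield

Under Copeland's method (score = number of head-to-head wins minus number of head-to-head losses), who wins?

Elmhurst

Pairwise results:
  Brookfield vs Elmhurst: Elmhurst wins 3–2.
  Brookfield vs Harrow: Brookfield wins 3–2.
  Elmhurst vs Harrow: Elmhurst wins 4–1.
Copeland scores (wins − losses):
  Brookfield: 1 − 1 = 0
  Elmhurst: 2 − 0 = 2
  Harrow: 0 − 2 = -2
Elmhurst has the best Copeland score.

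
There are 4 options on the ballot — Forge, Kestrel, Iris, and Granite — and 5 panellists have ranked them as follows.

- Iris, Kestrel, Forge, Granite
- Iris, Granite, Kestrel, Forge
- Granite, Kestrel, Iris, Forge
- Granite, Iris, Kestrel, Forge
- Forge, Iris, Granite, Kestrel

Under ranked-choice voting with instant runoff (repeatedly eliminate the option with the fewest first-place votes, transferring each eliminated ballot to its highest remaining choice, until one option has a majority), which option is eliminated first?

Kestrel

Round 1: Iris 2, Granite 2, Forge 1, Kestrel 0. Kestrel has the fewest and is eliminated.
Round 2: Iris 2, Granite 2, Forge 1. Forge has the fewest and is eliminated.
Round 3: Iris 3, Granite 2. Iris has a majority.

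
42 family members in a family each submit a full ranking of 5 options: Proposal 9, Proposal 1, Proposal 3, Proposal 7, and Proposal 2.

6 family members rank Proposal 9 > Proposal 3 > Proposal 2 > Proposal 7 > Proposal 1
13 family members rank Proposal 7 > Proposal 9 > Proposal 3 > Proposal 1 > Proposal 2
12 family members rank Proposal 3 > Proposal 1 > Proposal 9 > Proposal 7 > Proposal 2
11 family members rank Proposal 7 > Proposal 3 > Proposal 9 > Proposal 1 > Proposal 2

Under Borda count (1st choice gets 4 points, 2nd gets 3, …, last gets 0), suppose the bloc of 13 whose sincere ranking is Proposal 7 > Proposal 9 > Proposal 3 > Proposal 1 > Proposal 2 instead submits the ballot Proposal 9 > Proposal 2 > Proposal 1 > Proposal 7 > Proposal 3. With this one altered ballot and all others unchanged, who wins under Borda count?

Borda totals with the altered ballot: Proposal 9 122, Proposal 1 73, Proposal 3 99, Proposal 7 75, Proposal 2 51.
The switch changes the winner from Proposal 3 to Proposal 9.

Proposal 9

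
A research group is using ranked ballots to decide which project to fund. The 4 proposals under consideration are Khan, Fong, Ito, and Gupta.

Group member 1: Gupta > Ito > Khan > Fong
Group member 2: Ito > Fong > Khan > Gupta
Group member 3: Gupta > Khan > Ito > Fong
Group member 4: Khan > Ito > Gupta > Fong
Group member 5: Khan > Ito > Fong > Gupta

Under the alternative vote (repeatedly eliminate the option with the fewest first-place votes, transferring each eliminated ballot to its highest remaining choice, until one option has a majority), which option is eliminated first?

Round 1: Khan 2, Gupta 2, Ito 1, Fong 0. Fong has the fewest and is eliminated.
Round 2: Khan 2, Gupta 2, Ito 1. Ito has the fewest and is eliminated.
Round 3: Khan 3, Gupta 2. Khan has a majority.

Fong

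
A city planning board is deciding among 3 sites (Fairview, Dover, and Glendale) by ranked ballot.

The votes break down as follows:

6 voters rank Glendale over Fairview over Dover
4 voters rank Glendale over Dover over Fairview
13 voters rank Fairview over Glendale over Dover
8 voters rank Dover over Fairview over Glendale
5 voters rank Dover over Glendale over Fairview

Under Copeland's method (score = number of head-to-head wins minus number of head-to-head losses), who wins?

Pairwise results:
  Fairview vs Dover: Fairview wins 19–17.
  Fairview vs Glendale: Fairview wins 21–15.
  Dover vs Glendale: Glendale wins 23–13.
Copeland scores (wins − losses):
  Fairview: 2 − 0 = 2
  Dover: 0 − 2 = -2
  Glendale: 1 − 1 = 0
Fairview has the best Copeland score.

Fairview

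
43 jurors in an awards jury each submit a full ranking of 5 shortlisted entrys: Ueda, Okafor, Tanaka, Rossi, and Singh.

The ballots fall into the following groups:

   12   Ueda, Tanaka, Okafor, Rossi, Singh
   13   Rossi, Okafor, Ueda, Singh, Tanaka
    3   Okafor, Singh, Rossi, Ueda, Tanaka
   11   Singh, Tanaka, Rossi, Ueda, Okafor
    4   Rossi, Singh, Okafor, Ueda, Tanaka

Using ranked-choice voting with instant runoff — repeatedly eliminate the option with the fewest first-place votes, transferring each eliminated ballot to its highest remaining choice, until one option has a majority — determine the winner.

Rossi

Round 1: Rossi 17, Ueda 12, Singh 11, Okafor 3, Tanaka 0. Tanaka has the fewest and is eliminated.
Round 2: Rossi 17, Ueda 12, Singh 11, Okafor 3. Okafor has the fewest and is eliminated.
Round 3: Rossi 17, Singh 14, Ueda 12. Ueda has the fewest and is eliminated.
Round 4: Rossi 29, Singh 14. Rossi has a majority.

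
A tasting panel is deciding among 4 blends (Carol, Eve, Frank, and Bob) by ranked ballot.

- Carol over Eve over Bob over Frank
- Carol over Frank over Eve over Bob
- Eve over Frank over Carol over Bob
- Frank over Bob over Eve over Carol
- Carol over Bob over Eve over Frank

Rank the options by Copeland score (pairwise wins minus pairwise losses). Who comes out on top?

Carol

Pairwise results:
  Carol vs Eve: Carol wins 3–2.
  Carol vs Frank: Carol wins 3–2.
  Carol vs Bob: Carol wins 4–1.
  Eve vs Frank: Eve wins 3–2.
  Eve vs Bob: Eve wins 3–2.
  Frank vs Bob: Frank wins 3–2.
Copeland scores (wins − losses):
  Carol: 3 − 0 = 3
  Eve: 2 − 1 = 1
  Frank: 1 − 2 = -1
  Bob: 0 − 3 = -3
Carol has the best Copeland score.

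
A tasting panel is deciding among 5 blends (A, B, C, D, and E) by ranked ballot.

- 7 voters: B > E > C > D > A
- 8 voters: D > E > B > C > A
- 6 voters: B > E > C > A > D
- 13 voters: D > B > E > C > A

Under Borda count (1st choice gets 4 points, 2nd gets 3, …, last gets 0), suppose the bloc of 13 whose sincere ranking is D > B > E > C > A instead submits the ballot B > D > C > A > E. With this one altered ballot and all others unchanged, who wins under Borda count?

B

Borda totals with the altered ballot: A 19, B 120, C 60, D 78, E 63.
The winner is unchanged: still B.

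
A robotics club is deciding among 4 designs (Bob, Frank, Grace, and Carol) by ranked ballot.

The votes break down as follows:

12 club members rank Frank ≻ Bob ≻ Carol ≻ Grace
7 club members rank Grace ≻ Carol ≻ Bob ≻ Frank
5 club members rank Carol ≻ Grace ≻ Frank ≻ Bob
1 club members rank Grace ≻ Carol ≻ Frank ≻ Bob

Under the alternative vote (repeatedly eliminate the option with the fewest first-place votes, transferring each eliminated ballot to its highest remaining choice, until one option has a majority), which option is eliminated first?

Bob

Round 1: Frank 12, Grace 8, Carol 5, Bob 0. Bob has the fewest and is eliminated.
Round 2: Frank 12, Grace 8, Carol 5. Carol has the fewest and is eliminated.
Round 3: Grace 13, Frank 12. Grace has a majority.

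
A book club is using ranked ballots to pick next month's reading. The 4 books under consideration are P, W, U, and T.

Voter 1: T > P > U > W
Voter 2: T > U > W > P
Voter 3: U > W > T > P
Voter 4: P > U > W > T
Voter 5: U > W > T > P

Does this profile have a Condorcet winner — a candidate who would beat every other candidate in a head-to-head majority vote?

Head-to-head results (5 voters total):
P vs W: W wins 3–2.
P vs U: U wins 3–2.
P vs T: T wins 4–1.
W vs U: U wins 5–0.
W vs T: W wins 3–2.
U vs T: U wins 3–2.
U beats each rival — P (3–2), W (5–0), T (3–2) — so U is the Condorcet winner.

Yes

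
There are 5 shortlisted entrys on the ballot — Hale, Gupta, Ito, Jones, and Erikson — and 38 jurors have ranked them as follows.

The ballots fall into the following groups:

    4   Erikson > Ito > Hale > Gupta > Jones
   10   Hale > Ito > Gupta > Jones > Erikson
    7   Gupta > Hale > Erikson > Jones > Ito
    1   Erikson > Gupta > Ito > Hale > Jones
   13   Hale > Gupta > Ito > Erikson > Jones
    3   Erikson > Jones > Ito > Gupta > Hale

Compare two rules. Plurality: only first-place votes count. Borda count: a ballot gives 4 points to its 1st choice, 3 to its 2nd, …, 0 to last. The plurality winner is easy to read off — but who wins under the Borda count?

Hale

Plurality first-place counts: Hale 23, Gupta 7, Ito 0, Jones 0, Erikson 8 → Hale.
Borda totals: Hale 122, Gupta 97, Ito 76, Jones 26, Erikson 59 → Hale.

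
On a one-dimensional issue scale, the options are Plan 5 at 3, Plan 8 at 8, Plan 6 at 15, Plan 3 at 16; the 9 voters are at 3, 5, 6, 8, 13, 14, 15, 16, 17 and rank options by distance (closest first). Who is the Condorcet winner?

Plan 6

With single-peaked preferences on a line, the Condorcet winner is the candidate closest to the median voter.
The median voter (position 13) is closest to Plan 6 at 15.
Check: Plan 6 vs Plan 5 — voters closer to Plan 6: 5 of 9.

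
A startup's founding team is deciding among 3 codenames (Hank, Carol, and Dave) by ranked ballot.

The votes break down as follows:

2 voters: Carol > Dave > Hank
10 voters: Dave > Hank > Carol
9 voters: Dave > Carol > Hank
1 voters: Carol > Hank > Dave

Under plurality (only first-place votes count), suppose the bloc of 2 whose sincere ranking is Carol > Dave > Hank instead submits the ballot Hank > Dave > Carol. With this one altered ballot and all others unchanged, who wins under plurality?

Dave

First-place totals with the altered ballot: Hank 2, Carol 1, Dave 19.
The winner is unchanged: still Dave.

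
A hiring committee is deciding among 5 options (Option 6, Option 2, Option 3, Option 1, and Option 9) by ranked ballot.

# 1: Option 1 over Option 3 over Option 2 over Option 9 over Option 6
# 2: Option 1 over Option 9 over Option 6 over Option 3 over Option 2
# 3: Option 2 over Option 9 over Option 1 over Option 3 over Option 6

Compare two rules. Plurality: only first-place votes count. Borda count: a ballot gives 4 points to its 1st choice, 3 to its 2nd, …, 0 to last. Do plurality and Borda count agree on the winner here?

Plurality first-place counts: Option 6 0, Option 2 1, Option 3 0, Option 1 2, Option 9 0 → Option 1.
Borda totals: Option 6 2, Option 2 6, Option 3 5, Option 1 10, Option 9 7 → Option 1.
The two rules agree on Option 1.

Yes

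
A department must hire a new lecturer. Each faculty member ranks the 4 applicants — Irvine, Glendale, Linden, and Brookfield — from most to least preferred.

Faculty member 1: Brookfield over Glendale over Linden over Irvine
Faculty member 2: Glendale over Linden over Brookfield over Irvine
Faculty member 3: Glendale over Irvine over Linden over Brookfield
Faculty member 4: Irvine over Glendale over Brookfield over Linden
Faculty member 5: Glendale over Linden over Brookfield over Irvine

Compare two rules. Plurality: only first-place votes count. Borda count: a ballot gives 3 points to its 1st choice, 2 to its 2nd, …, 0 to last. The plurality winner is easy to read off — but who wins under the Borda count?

Plurality first-place counts: Irvine 1, Glendale 3, Linden 0, Brookfield 1 → Glendale.
Borda totals: Irvine 5, Glendale 13, Linden 6, Brookfield 6 → Glendale.

Glendale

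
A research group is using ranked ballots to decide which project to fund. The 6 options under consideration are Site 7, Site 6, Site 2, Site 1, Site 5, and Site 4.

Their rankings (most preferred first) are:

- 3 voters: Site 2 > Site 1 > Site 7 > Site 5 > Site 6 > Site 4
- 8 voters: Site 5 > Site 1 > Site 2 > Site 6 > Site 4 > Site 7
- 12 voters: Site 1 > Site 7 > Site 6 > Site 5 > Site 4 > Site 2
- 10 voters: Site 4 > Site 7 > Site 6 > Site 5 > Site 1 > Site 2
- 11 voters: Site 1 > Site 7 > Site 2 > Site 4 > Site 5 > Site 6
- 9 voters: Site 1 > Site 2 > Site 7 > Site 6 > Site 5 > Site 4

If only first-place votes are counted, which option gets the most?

Site 1

First-place vote totals:
  Site 7: 0
  Site 6: 0
  Site 2: 3
  Site 1: 32
  Site 5: 8
  Site 4: 10
Site 1 has the most first-place votes.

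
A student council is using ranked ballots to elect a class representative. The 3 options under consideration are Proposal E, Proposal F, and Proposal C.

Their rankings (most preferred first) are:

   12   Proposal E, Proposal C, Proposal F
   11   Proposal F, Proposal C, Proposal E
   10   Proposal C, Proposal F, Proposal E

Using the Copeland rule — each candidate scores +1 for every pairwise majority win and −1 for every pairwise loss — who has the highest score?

Pairwise results:
  Proposal E vs Proposal F: Proposal F wins 21–12.
  Proposal E vs Proposal C: Proposal C wins 21–12.
  Proposal F vs Proposal C: Proposal C wins 22–11.
Copeland scores (wins − losses):
  Proposal E: 0 − 2 = -2
  Proposal F: 1 − 1 = 0
  Proposal C: 2 − 0 = 2
Proposal C has the best Copeland score.

Proposal C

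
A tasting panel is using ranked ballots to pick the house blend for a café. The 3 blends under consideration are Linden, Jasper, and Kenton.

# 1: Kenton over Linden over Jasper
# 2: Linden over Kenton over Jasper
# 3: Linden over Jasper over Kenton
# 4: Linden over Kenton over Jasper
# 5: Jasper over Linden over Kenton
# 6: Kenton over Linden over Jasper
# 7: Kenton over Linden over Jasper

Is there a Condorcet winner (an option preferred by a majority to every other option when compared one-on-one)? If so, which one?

Head-to-head results (7 voters total):
Linden vs Jasper: Linden wins 6–1.
Linden vs Kenton: Linden wins 4–3.
Jasper vs Kenton: Kenton wins 5–2.
Linden beats each rival — Jasper (6–1), Kenton (4–3) — so Linden is the Condorcet winner.

Linden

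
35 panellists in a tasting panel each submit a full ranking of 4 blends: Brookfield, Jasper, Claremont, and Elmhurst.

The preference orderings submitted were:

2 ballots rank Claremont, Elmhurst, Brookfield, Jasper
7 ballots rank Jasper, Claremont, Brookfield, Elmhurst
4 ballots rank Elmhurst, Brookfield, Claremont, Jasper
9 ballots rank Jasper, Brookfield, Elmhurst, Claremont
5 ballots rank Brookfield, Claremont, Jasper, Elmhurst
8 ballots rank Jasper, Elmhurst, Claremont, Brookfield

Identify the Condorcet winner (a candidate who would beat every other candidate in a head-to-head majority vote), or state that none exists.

Head-to-head results (35 voters total):
Brookfield vs Jasper: Jasper wins 24–11.
Brookfield vs Claremont: Brookfield wins 18–17.
Brookfield vs Elmhurst: Brookfield wins 21–14.
Jasper vs Claremont: Jasper wins 24–11.
Jasper vs Elmhurst: Jasper wins 29–6.
Claremont vs Elmhurst: Elmhurst wins 21–14.
Jasper beats each rival — Brookfield (24–11), Claremont (24–11), Elmhurst (29–6) — so Jasper is the Condorcet winner.

Jasper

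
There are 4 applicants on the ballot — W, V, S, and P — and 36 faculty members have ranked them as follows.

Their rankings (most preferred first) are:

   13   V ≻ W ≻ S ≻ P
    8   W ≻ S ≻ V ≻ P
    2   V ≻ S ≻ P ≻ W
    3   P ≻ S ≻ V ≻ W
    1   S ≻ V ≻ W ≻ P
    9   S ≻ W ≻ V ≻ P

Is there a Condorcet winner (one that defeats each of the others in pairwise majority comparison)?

No

Head-to-head results (36 voters total):
W vs V: V wins 19–17.
W vs S: W wins 21–15.
W vs P: W wins 31–5.
V vs S: S wins 21–15.
V vs P: V wins 33–3.
S vs P: S wins 33–3.
No candidate beats all others: W beats S beats V beats W, a majority cycle.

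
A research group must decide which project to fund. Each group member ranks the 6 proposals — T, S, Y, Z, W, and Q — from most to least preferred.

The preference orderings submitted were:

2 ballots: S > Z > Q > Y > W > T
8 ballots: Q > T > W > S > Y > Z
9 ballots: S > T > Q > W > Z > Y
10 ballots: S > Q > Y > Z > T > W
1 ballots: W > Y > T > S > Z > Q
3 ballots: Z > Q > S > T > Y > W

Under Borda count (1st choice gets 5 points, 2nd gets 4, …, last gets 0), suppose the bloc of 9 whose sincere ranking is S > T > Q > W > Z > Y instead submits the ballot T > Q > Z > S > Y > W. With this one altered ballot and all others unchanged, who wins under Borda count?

Borda totals with the altered ballot: T 96, S 105, Y 58, Z 71, W 31, Q 134.
The switch changes the winner from S to Q.

Q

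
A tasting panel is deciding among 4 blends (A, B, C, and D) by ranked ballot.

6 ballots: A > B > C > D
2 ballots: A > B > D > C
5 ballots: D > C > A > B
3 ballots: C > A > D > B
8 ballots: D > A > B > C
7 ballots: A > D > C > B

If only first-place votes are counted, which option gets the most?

A

First-place vote totals:
  A: 15
  B: 0
  C: 3
  D: 13
A has the most first-place votes.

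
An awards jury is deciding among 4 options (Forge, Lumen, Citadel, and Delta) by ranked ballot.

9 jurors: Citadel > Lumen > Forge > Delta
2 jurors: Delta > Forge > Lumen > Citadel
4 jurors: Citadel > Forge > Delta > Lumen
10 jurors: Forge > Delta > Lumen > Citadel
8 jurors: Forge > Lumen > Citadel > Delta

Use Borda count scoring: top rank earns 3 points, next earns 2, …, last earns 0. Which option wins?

Forge

Borda scores:
  Forge: 9·1 + 2·2 + 4·2 + 10·3 + 8·3 = 75
  Lumen: 9·2 + 2·1 + 4·0 + 10·1 + 8·2 = 46
  Citadel: 9·3 + 2·0 + 4·3 + 10·0 + 8·1 = 47
  Delta: 9·0 + 2·3 + 4·1 + 10·2 + 8·0 = 30
Forge has the highest total.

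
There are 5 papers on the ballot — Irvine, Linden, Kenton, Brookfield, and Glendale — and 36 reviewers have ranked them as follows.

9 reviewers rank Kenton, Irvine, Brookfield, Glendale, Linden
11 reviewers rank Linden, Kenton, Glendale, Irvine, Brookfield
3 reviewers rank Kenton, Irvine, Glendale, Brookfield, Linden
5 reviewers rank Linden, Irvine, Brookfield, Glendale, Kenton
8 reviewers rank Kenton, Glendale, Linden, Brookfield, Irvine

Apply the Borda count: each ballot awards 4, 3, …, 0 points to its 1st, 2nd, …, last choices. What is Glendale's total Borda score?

Borda scores:
  Irvine: 9·3 + 11·1 + 3·3 + 5·3 + 8·0 = 62
  Linden: 9·0 + 11·4 + 3·0 + 5·4 + 8·2 = 80
  Kenton: 9·4 + 11·3 + 3·4 + 5·0 + 8·4 = 113
  Brookfield: 9·2 + 11·0 + 3·1 + 5·2 + 8·1 = 39
  Glendale: 9·1 + 11·2 + 3·2 + 5·1 + 8·3 = 66

66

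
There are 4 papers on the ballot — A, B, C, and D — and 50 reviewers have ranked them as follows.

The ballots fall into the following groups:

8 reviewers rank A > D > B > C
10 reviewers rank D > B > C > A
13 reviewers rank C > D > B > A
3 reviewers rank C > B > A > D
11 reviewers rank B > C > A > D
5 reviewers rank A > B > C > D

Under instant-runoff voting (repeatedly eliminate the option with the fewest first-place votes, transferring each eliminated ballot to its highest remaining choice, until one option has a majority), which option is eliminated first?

Round 1: C 16, A 13, B 11, D 10. D has the fewest and is eliminated.
Round 2: B 21, C 16, A 13. A has the fewest and is eliminated.
Round 3: B 34, C 16. B has a majority.

D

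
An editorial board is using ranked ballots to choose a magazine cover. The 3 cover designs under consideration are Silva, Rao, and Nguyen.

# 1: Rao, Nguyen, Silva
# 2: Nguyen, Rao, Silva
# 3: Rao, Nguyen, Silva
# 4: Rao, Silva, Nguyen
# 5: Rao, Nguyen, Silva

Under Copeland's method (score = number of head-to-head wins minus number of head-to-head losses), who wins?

Pairwise results:
  Silva vs Rao: Rao wins 5–0.
  Silva vs Nguyen: Nguyen wins 4–1.
  Rao vs Nguyen: Rao wins 4–1.
Copeland scores (wins − losses):
  Silva: 0 − 2 = -2
  Rao: 2 − 0 = 2
  Nguyen: 1 − 1 = 0
Rao has the best Copeland score.

Rao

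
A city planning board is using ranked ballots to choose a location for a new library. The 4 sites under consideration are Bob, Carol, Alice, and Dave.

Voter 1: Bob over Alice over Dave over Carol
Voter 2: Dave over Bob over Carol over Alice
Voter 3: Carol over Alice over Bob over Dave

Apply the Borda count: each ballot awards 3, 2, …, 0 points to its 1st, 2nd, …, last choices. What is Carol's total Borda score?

Borda scores:
  Bob: 3 + 2 + 1 = 6
  Carol: 0 + 1 + 3 = 4
  Alice: 2 + 0 + 2 = 4
  Dave: 1 + 3 + 0 = 4

4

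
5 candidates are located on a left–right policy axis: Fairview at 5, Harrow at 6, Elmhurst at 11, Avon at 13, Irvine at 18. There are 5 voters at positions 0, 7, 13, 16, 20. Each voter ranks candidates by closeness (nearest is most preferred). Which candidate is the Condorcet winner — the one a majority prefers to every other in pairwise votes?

Avon

With single-peaked preferences on a line, the Condorcet winner is the candidate closest to the median voter.
The median voter (position 13) is closest to Avon at 13.
Check: Avon vs Harrow — voters closer to Avon: 3 of 5.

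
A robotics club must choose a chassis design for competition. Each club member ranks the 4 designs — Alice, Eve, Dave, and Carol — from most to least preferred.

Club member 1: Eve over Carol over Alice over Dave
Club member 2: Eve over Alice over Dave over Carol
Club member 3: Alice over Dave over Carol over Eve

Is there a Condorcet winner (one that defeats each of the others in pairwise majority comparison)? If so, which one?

Eve

Head-to-head results (3 voters total):
Alice vs Eve: Eve wins 2–1.
Alice vs Dave: Alice wins 3–0.
Alice vs Carol: Alice wins 2–1.
Eve vs Dave: Eve wins 2–1.
Eve vs Carol: Eve wins 2–1.
Dave vs Carol: Dave wins 2–1.
Eve beats each rival — Alice (2–1), Dave (2–1), Carol (2–1) — so Eve is the Condorcet winner.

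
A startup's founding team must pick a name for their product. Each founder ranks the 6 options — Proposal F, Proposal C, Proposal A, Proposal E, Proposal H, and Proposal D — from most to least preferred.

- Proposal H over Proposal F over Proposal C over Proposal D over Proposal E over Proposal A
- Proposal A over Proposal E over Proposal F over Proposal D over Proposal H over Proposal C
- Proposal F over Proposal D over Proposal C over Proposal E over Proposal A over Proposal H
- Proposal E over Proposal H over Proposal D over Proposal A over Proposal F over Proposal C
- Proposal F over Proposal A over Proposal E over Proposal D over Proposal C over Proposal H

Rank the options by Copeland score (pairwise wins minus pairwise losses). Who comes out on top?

Pairwise results:
  Proposal F vs Proposal C: Proposal F wins 5–0.
  Proposal F vs Proposal A: Proposal F wins 3–2.
  Proposal F vs Proposal E: Proposal F wins 3–2.
  Proposal F vs Proposal H: Proposal F wins 3–2.
  Proposal F vs Proposal D: Proposal F wins 4–1.
  Proposal C vs Proposal A: Proposal A wins 3–2.
  Proposal C vs Proposal E: Proposal E wins 3–2.
  Proposal C vs Proposal H: Proposal H wins 3–2.
  Proposal C vs Proposal D: Proposal D wins 4–1.
  Proposal A vs Proposal E: Proposal E wins 3–2.
  Proposal A vs Proposal H: Proposal A wins 3–2.
  Proposal A vs Proposal D: Proposal D wins 3–2.
  Proposal E vs Proposal H: Proposal E wins 4–1.
  Proposal E vs Proposal D: Proposal E wins 3–2.
  Proposal H vs Proposal D: Proposal D wins 3–2.
Copeland scores (wins − losses):
  Proposal F: 5 − 0 = 5
  Proposal C: 0 − 5 = -5
  Proposal A: 2 − 3 = -1
  Proposal E: 4 − 1 = 3
  Proposal H: 1 − 4 = -3
  Proposal D: 3 − 2 = 1
Proposal F has the best Copeland score.

Proposal F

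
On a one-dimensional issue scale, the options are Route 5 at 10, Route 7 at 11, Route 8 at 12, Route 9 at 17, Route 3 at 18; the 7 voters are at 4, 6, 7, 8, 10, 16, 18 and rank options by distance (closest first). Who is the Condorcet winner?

Route 5

With single-peaked preferences on a line, the Condorcet winner is the candidate closest to the median voter.
The median voter (position 8) is closest to Route 5 at 10.
Check: Route 5 vs Route 8 — voters closer to Route 5: 5 of 7.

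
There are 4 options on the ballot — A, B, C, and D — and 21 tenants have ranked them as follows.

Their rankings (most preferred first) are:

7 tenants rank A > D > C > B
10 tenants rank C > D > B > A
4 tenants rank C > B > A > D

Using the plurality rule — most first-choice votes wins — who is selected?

C

First-place vote totals:
  A: 7
  B: 0
  C: 14
  D: 0
C has the most first-place votes.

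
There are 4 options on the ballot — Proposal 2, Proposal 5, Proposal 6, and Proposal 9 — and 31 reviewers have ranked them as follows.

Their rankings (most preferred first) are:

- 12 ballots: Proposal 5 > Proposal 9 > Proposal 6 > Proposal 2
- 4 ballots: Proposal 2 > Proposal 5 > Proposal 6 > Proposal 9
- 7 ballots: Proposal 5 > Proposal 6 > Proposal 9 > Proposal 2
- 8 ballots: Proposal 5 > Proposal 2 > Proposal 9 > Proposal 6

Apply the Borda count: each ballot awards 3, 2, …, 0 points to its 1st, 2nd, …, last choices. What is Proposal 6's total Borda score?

Borda scores:
  Proposal 2: 12·0 + 4·3 + 7·0 + 8·2 = 28
  Proposal 5: 12·3 + 4·2 + 7·3 + 8·3 = 89
  Proposal 6: 12·1 + 4·1 + 7·2 + 8·0 = 30
  Proposal 9: 12·2 + 4·0 + 7·1 + 8·1 = 39

30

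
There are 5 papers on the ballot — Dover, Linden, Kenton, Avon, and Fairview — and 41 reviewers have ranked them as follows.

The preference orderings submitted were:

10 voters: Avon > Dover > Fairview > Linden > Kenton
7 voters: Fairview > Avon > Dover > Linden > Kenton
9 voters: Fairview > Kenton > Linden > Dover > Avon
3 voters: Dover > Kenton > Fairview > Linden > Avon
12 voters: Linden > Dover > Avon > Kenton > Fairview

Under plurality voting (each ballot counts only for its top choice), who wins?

First-place vote totals:
  Dover: 3
  Linden: 12
  Kenton: 0
  Avon: 10
  Fairview: 16
Fairview has the most first-place votes.

Fairview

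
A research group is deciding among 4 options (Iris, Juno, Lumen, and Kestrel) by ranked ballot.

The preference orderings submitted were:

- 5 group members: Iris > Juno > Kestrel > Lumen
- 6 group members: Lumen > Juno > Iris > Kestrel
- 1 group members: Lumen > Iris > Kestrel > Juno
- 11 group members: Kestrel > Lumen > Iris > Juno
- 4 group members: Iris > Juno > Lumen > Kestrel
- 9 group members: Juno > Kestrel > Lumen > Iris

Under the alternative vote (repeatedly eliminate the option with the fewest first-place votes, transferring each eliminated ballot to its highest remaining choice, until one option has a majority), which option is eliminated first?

Round 1: Kestrel 11, Iris 9, Juno 9, Lumen 7. Lumen has the fewest and is eliminated.
Round 2: Juno 15, Kestrel 11, Iris 10. Iris has the fewest and is eliminated.
Round 3: Juno 24, Kestrel 12. Juno has a majority.

Lumen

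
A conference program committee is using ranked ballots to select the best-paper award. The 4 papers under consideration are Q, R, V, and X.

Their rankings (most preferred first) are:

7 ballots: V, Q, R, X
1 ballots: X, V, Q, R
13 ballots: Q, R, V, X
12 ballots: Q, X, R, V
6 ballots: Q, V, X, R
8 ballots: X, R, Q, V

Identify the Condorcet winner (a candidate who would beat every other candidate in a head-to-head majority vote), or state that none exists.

Head-to-head results (47 voters total):
Q vs R: Q wins 39–8.
Q vs V: Q wins 39–8.
Q vs X: Q wins 38–9.
R vs V: R wins 33–14.
R vs X: X wins 27–20.
V vs X: V wins 26–21.
Q beats each rival — R (39–8), V (39–8), X (38–9) — so Q is the Condorcet winner.

Q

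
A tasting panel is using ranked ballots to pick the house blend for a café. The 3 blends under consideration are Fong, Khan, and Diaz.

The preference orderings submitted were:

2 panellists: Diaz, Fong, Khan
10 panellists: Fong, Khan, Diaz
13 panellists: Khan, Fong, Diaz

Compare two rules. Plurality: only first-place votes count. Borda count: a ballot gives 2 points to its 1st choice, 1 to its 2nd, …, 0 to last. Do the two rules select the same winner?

Yes

Plurality first-place counts: Fong 10, Khan 13, Diaz 2 → Khan.
Borda totals: Fong 35, Khan 36, Diaz 4 → Khan.
The two rules agree on Khan.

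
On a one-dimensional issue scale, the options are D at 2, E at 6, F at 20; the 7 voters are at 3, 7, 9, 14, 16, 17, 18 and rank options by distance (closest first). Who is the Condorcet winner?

F

With single-peaked preferences on a line, the Condorcet winner is the candidate closest to the median voter.
The median voter (position 14) is closest to F at 20.
Check: F vs E — voters closer to F: 4 of 7.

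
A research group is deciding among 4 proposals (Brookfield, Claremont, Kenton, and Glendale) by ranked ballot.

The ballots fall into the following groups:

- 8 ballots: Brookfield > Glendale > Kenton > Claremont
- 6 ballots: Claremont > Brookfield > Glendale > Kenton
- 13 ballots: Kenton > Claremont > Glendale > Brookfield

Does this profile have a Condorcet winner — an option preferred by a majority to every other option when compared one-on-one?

Head-to-head results (27 voters total):
Brookfield vs Claremont: Claremont wins 19–8.
Brookfield vs Kenton: Brookfield wins 14–13.
Brookfield vs Glendale: Brookfield wins 14–13.
Claremont vs Kenton: Kenton wins 21–6.
Claremont vs Glendale: Claremont wins 19–8.
Kenton vs Glendale: Glendale wins 14–13.
No candidate beats all others: Brookfield beats Kenton beats Claremont beats Brookfield, a majority cycle.

No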